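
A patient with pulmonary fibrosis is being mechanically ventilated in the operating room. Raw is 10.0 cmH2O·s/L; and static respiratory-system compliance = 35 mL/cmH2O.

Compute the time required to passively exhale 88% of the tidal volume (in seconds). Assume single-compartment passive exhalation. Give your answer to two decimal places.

0.74

τ = R × C = 10.0 × 35 mL/cmH2O = 10.0 × 0.035 L/cmH2O = 0.35 s.
Exhaled fraction f = 1 − e^(−t/τ) → t = −τ·ln(1 − f) = −0.35·ln(0.12) = 0.7421 s.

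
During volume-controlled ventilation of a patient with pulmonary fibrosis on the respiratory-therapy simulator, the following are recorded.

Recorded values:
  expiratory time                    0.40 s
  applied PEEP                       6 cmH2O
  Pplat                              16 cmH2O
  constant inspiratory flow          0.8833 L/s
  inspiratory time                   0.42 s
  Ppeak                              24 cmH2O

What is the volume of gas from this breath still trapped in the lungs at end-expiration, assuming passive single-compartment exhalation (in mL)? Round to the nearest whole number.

113

Vt = flow × Ti = 0.8833 L/s × 0.42 s × 1000 mL/L = 370.99 mL.
R = (PIP − Pplat)/V̇ = (24 − 16) / 0.8833 = 8.0/0.8833 = 9.057 cmH2O·s/L.
C = Vt/(Pplat − PEEP) = 370.99 / (16 − 6) = 370.99/10.0 = 37.099 mL/cmH2O.
τ = R × C = 9.057 × 0.0371 L/cmH2O = 0.336 s.
Fraction remaining = e^(−Te/τ) = e^(−0.40/0.336) = 0.3041.
Trapped volume = 370.99 × 0.3041 = 112.82 mL.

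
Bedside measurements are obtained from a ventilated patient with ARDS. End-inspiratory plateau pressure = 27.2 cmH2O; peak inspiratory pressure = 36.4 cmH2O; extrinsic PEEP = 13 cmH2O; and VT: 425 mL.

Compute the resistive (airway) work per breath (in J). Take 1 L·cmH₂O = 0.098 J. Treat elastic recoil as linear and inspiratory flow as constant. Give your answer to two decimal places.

0.38

With constant inspiratory flow the resistive pressure is constant at PIP − Pplat = 36.4 − 27.2 = 9.2 cmH2O, so resistive work = 9.2 × 0.425 = 3.91 L·cmH2O.
× 0.098 J/(L·cmH2O) → 0.3832 J.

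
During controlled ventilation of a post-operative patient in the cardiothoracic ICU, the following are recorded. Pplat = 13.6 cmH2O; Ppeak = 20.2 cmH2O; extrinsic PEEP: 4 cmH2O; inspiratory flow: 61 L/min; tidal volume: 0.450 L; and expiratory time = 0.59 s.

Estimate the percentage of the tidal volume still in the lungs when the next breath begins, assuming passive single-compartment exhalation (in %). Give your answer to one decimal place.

14.4

Flow: 61 L/min ÷ 60 = 1.0167 L/s.
R = (PIP − Pplat)/V̇ = (20.2 − 13.6) / 1.0167 = 6.6/1.0167 = 6.492 cmH2O·s/L.
C = Vt/(Pplat − PEEP) = 450.0 / (13.6 − 4) = 450.0/9.6 = 46.875 mL/cmH2O.
τ = R × C = 6.492 × 0.04688 L/cmH2O = 0.3043 s.
Fraction remaining at end-expiration = e^(−Te/τ) = e^(−0.59/0.3043) = 0.1439 → 14.39%.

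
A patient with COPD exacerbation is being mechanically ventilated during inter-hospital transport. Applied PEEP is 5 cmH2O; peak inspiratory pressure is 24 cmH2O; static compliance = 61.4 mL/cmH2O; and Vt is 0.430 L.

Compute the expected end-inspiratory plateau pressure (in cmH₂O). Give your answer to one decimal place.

12.0

Pplat = PEEP + Vt / Cstat = 5 + 430 / 61.4 = 5 + 7.003 = 12.003 cmH2O.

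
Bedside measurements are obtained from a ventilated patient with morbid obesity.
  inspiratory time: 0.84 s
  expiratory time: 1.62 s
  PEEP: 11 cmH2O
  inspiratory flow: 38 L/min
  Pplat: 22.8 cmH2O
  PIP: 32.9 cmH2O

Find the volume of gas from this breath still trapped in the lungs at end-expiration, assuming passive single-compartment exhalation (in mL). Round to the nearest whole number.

Flow: 38 L/min ÷ 60 = 0.6333 L/s.
Vt = flow × Ti = 0.6333 L/s × 0.84 s × 1000 mL/L = 531.97 mL.
R = (PIP − Pplat)/V̇ = (32.9 − 22.8) / 0.6333 = 10.1/0.6333 = 15.948 cmH2O·s/L.
C = Vt/(Pplat − PEEP) = 531.97 / (22.8 − 11) = 531.97/11.8 = 45.082 mL/cmH2O.
τ = R × C = 15.948 × 0.04508 L/cmH2O = 0.7189 s.
Fraction remaining = e^(−Te/τ) = e^(−1.62/0.7189) = 0.105.
Trapped volume = 531.97 × 0.105 = 55.857 mL.

56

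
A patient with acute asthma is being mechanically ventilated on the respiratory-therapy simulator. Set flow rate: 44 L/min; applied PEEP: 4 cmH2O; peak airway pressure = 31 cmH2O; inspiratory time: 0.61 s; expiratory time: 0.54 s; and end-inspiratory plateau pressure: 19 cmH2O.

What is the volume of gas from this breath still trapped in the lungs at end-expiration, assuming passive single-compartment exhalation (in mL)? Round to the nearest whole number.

148

Flow: 44 L/min ÷ 60 = 0.7333 L/s.
Vt = flow × Ti = 0.7333 L/s × 0.61 s × 1000 mL/L = 447.31 mL.
R = (PIP − Pplat)/V̇ = (31 − 19) / 0.7333 = 12.0/0.7333 = 16.364 cmH2O·s/L.
C = Vt/(Pplat − PEEP) = 447.31 / (19 − 4) = 447.31/15.0 = 29.821 mL/cmH2O.
τ = R × C = 16.364 × 0.02982 L/cmH2O = 0.488 s.
Fraction remaining = e^(−Te/τ) = e^(−0.54/0.488) = 0.3307.
Trapped volume = 447.31 × 0.3307 = 147.93 mL.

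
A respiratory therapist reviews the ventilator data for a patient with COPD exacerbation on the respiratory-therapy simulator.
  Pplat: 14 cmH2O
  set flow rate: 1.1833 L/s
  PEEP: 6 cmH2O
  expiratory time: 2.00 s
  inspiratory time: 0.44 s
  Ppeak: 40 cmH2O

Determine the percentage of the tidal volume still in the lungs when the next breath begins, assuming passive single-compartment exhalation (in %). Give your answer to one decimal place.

Vt = flow × Ti = 1.1833 L/s × 0.44 s × 1000 mL/L = 520.65 mL.
R = (PIP − Pplat)/V̇ = (40 − 14) / 1.1833 = 26.0/1.1833 = 21.972 cmH2O·s/L.
C = Vt/(Pplat − PEEP) = 520.65 / (14 − 6) = 520.65/8.0 = 65.081 mL/cmH2O.
τ = R × C = 21.972 × 0.06508 L/cmH2O = 1.43 s.
Fraction remaining at end-expiration = e^(−Te/τ) = e^(−2.00/1.43) = 0.2469 → 24.69%.

24.7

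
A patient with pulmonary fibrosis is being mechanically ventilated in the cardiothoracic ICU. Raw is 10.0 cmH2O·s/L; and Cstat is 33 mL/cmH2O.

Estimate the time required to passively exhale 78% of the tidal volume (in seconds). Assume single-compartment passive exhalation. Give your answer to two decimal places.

0.50

τ = R × C = 10.0 × 33 mL/cmH2O = 10.0 × 0.033 L/cmH2O = 0.33 s.
Exhaled fraction f = 1 − e^(−t/τ) → t = −τ·ln(1 − f) = −0.33·ln(0.22) = 0.4997 s.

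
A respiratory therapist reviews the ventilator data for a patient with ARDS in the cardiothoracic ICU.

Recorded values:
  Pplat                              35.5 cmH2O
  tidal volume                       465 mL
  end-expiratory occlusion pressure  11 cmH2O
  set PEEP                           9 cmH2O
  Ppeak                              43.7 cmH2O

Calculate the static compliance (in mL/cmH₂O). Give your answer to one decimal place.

19.0

End-expiratory occlusion gives total PEEP = 11 cmH2O (intrinsic PEEP = 11 − 9 = 2). Use total PEEP for the elastic gradient.
Cstat = Vt / (Pplat − PEEPtotal) = 465 / (35.5 − 11) = 465 / 24.5 = 18.98 mL/cmH2O.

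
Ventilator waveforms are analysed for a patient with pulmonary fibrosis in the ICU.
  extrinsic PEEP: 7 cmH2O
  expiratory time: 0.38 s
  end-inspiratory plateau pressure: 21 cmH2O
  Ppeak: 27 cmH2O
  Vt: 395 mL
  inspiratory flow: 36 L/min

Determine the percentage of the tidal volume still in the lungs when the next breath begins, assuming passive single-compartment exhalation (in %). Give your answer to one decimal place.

Flow: 36 L/min ÷ 60 = 0.6 L/s.
R = (PIP − Pplat)/V̇ = (27 − 21) / 0.6 = 6.0/0.6 = 10.0 cmH2O·s/L.
C = Vt/(Pplat − PEEP) = 395.0 / (21 − 7) = 395.0/14.0 = 28.214 mL/cmH2O.
τ = R × C = 10.0 × 0.02821 L/cmH2O = 0.2821 s.
Fraction remaining at end-expiration = e^(−Te/τ) = e^(−0.38/0.2821) = 0.26 → 26.0%.

26.0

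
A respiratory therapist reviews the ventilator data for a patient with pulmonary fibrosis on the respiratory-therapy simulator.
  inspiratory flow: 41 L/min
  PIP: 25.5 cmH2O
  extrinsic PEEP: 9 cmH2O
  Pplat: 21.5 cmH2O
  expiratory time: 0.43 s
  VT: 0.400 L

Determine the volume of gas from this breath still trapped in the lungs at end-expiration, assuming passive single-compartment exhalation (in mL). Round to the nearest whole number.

Flow: 41 L/min ÷ 60 = 0.6833 L/s.
R = (PIP − Pplat)/V̇ = (25.5 − 21.5) / 0.6833 = 4.0/0.6833 = 5.854 cmH2O·s/L.
C = Vt/(Pplat − PEEP) = 400.0 / (21.5 − 9) = 400.0/12.5 = 32.0 mL/cmH2O.
τ = R × C = 5.854 × 0.032 L/cmH2O = 0.1873 s.
Fraction remaining = e^(−Te/τ) = e^(−0.43/0.1873) = 0.1007.
Trapped volume = 400.0 × 0.1007 = 40.28 mL.

40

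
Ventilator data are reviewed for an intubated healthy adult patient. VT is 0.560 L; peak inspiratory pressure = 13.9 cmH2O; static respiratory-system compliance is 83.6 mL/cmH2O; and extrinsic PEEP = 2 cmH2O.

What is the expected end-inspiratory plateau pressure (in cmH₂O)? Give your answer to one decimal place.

Pplat = PEEP + Vt / Cstat = 2 + 560 / 83.6 = 2 + 6.699 = 8.699 cmH2O.

8.7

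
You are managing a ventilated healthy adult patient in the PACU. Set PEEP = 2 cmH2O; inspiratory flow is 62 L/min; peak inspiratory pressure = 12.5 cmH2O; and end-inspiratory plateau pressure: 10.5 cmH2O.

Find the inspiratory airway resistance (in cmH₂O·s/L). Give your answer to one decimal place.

1.9

Flow: 62 L/min ÷ 60 = 1.0333 L/s.
Raw = (PIP − Pplat) / flow = (12.5 − 10.5) / 1.0333 = 2.0 / 1.0333 = 1.936 cmH2O·s/L.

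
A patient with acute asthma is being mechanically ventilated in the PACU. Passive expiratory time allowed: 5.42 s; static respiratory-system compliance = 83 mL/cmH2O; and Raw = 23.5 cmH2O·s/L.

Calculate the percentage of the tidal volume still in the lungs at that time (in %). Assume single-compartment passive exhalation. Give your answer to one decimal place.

τ = R × C = 23.5 × 83 mL/cmH2O = 23.5 × 0.083 L/cmH2O = 1.951 s.
Passive exhalation: V(t)/V₀ = e^(−t/τ) = e^(−5.42/1.951) = 0.06216.
Fraction remaining = 0.06216 → 6.216%.

6.2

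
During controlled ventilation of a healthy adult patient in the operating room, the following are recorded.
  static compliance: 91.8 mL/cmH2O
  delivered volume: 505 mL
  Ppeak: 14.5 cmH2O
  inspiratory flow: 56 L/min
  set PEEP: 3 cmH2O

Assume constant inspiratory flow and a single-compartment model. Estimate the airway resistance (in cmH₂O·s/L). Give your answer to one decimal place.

Flow: 56 L/min ÷ 60 = 0.9333 L/s.
Equation of motion (constant flow): PIP = Vt/C + R·V̇ + PEEP.
R·V̇ = PIP − Vt/C − PEEP = 14.5 − 505/91.8 − 3 = 14.5 − 5.501 − 3 = 5.999 cmH2O.
R = 5.999 / 0.9333 = 6.428 cmH2O·s/L.

6.4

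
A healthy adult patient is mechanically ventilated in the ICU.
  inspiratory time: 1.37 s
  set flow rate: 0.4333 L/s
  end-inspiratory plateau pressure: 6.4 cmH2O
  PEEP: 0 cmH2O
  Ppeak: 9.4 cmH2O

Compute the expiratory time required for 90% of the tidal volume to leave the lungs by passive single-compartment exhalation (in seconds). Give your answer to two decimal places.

Vt = flow × Ti = 0.4333 L/s × 1.37 s × 1000 mL/L = 593.62 mL.
R = (PIP − Pplat)/V̇ = (9.4 − 6.4) / 0.4333 = 3.0/0.4333 = 6.924 cmH2O·s/L.
C = Vt/(Pplat − PEEP) = 593.62 / (6.4 − 0) = 593.62/6.4 = 92.753 mL/cmH2O.
τ = R × C = 6.924 × 0.09275 L/cmH2O = 0.6422 s.
t = −τ·ln(1 − 0.90) = −0.6422·ln(0.1) = 1.479 s.

1.48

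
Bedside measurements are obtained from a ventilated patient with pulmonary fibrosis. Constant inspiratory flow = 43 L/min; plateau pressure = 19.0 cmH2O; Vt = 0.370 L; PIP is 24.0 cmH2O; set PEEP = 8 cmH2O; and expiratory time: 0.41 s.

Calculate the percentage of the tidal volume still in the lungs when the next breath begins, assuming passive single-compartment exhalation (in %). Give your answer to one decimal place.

Flow: 43 L/min ÷ 60 = 0.7167 L/s.
R = (PIP − Pplat)/V̇ = (24.0 − 19.0) / 0.7167 = 5.0/0.7167 = 6.976 cmH2O·s/L.
C = Vt/(Pplat − PEEP) = 370.0 / (19.0 − 8) = 370.0/11.0 = 33.636 mL/cmH2O.
τ = R × C = 6.976 × 0.03364 L/cmH2O = 0.2347 s.
Fraction remaining at end-expiration = e^(−Te/τ) = e^(−0.41/0.2347) = 0.1743 → 17.43%.

17.4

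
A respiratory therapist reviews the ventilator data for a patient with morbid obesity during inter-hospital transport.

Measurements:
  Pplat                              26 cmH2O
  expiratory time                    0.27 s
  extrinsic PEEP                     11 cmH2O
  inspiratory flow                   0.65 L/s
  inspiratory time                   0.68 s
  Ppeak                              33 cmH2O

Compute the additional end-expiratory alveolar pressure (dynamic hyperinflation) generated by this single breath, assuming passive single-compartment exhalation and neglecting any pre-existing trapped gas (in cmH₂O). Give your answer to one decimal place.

Vt = flow × Ti = 0.65 L/s × 0.68 s × 1000 mL/L = 442.0 mL.
R = (PIP − Pplat)/V̇ = (33 − 26) / 0.65 = 7.0/0.65 = 10.769 cmH2O·s/L.
C = Vt/(Pplat − PEEP) = 442.0 / (26 − 11) = 442.0/15.0 = 29.467 mL/cmH2O.
τ = R × C = 10.769 × 0.02947 L/cmH2O = 0.3174 s.
Fraction remaining = e^(−Te/τ) = e^(−0.27/0.3174) = 0.4271; trapped volume = 442.0 × 0.4271 = 188.78 mL.
Additional alveolar pressure from trapping ≈ V_trapped / C = 188.78 / 29.467 = 6.406 cmH2O.

6.4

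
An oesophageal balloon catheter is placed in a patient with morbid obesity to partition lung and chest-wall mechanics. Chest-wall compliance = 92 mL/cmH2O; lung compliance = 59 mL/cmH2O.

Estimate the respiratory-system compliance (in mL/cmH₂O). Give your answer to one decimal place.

Lung and chest wall are elastances in series: 1/Crs = 1/CL + 1/Ccw.
1/Crs = 1/59 + 1/92 = 0.02782.
Crs = 35.945 mL/cmH2O.

35.9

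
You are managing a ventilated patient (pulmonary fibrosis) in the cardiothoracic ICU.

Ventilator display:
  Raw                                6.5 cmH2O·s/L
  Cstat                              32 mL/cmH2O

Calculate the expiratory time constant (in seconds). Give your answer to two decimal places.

τ = R × C = 6.5 × 32 mL/cmH2O = 6.5 × 0.032 L/cmH2O = 0.208 s.

0.21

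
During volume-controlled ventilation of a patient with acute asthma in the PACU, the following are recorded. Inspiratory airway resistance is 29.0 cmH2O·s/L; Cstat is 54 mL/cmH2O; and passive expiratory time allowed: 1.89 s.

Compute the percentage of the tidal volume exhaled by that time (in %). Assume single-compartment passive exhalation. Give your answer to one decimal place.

τ = R × C = 29.0 × 54 mL/cmH2O = 29.0 × 0.054 L/cmH2O = 1.566 s.
Passive exhalation: V(t)/V₀ = e^(−t/τ) = e^(−1.89/1.566) = 0.2991.
Fraction exhaled = 1 − 0.2991 = 0.7009 → 70.09%.

70.1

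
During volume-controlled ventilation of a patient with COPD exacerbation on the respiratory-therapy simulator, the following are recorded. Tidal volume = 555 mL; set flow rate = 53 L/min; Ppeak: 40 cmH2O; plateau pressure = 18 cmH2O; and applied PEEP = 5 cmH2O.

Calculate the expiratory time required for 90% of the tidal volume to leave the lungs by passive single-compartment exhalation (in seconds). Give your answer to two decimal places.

2.45

Flow: 53 L/min ÷ 60 = 0.8833 L/s.
R = (PIP − Pplat)/V̇ = (40 − 18) / 0.8833 = 22.0/0.8833 = 24.907 cmH2O·s/L.
C = Vt/(Pplat − PEEP) = 555.0 / (18 − 5) = 555.0/13.0 = 42.692 mL/cmH2O.
τ = R × C = 24.907 × 0.04269 L/cmH2O = 1.063 s.
t = −τ·ln(1 − 0.90) = −1.063·ln(0.1) = 2.448 s.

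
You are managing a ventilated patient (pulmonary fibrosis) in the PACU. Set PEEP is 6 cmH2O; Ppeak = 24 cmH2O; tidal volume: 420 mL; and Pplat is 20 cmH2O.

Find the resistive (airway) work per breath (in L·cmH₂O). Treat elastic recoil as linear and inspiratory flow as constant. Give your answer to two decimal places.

With constant inspiratory flow the resistive pressure is constant at PIP − Pplat = 24 − 20 = 4.0 cmH2O, so resistive work = 4.0 × 0.420 = 1.68 L·cmH2O.

1.68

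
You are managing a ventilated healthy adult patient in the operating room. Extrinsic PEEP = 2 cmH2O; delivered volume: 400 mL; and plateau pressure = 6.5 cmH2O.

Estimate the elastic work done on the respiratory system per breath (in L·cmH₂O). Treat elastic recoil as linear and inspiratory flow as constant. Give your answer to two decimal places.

0.90

Elastic work ≈ ½ × (Pplat − PEEP) × Vt = 0.5 × (6.5 − 2) × 0.400 L = 0.5 × 4.5 × 0.400 = 0.9 L·cmH2O.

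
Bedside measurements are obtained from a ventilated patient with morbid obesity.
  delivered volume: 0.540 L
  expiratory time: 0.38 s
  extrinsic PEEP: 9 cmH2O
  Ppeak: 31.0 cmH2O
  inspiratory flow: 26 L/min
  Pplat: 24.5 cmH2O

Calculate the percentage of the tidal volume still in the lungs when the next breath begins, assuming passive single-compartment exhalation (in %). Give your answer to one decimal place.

Flow: 26 L/min ÷ 60 = 0.4333 L/s.
R = (PIP − Pplat)/V̇ = (31.0 − 24.5) / 0.4333 = 6.5/0.4333 = 15.001 cmH2O·s/L.
C = Vt/(Pplat − PEEP) = 540.0 / (24.5 − 9) = 540.0/15.5 = 34.839 mL/cmH2O.
τ = R × C = 15.001 × 0.03484 L/cmH2O = 0.5226 s.
Fraction remaining at end-expiration = e^(−Te/τ) = e^(−0.38/0.5226) = 0.4833 → 48.33%.

48.3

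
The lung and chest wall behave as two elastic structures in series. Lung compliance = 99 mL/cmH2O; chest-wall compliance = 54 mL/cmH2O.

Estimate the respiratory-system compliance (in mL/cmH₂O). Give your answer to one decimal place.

34.9

Lung and chest wall are elastances in series: 1/Crs = 1/CL + 1/Ccw.
1/Crs = 1/99 + 1/54 = 0.02862.
Crs = 34.941 mL/cmH2O.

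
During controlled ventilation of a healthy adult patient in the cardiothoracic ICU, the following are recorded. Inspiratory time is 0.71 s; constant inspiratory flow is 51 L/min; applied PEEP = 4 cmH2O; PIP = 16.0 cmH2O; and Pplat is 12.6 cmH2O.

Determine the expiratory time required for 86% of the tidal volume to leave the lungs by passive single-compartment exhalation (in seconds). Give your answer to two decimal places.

0.55

Flow: 51 L/min ÷ 60 = 0.85 L/s.
Vt = flow × Ti = 0.85 L/s × 0.71 s × 1000 mL/L = 603.5 mL.
R = (PIP − Pplat)/V̇ = (16.0 − 12.6) / 0.85 = 3.4/0.85 = 4.0 cmH2O·s/L.
C = Vt/(Pplat − PEEP) = 603.5 / (12.6 − 4) = 603.5/8.6 = 70.174 mL/cmH2O.
τ = R × C = 4.0 × 0.07017 L/cmH2O = 0.2807 s.
t = −τ·ln(1 − 0.86) = −0.2807·ln(0.14) = 0.5519 s.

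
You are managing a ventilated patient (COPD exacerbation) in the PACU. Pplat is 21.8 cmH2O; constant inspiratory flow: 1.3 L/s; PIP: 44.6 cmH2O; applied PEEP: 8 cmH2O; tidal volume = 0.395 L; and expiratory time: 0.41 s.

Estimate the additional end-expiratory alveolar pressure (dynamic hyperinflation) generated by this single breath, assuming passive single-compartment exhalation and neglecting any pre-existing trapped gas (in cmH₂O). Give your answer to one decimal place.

R = (PIP − Pplat)/V̇ = (44.6 − 21.8) / 1.3 = 22.8/1.3 = 17.538 cmH2O·s/L.
C = Vt/(Pplat − PEEP) = 395.0 / (21.8 − 8) = 395.0/13.8 = 28.623 mL/cmH2O.
τ = R × C = 17.538 × 0.02862 L/cmH2O = 0.5019 s.
Fraction remaining = e^(−Te/τ) = e^(−0.41/0.5019) = 0.4418; trapped volume = 395.0 × 0.4418 = 174.51 mL.
Additional alveolar pressure from trapping ≈ V_trapped / C = 174.51 / 28.623 = 6.097 cmH2O.

6.1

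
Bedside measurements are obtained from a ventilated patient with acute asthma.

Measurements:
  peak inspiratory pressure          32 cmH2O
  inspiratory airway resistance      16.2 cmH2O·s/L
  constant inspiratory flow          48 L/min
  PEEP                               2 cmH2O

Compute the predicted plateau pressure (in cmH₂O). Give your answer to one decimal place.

Flow: 48 L/min ÷ 60 = 0.8 L/s.
Pplat = PIP − Raw × flow = 32 − 16.2 × 0.8 = 32 − 12.96 = 19.04 cmH2O.

19.0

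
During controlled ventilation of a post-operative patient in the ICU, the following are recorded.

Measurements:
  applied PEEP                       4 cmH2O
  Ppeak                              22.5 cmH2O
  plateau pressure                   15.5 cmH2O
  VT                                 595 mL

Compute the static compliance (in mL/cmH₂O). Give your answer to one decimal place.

Cstat = Vt / (Pplat − PEEP) = 595 / (15.5 − 4) = 595 / 11.5 = 51.739 mL/cmH2O.

51.7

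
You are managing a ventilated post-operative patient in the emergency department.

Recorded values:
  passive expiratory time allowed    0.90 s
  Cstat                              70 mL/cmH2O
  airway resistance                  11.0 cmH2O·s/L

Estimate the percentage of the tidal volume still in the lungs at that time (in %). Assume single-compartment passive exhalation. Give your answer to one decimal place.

31.1

τ = R × C = 11.0 × 70 mL/cmH2O = 11.0 × 0.070 L/cmH2O = 0.77 s.
Passive exhalation: V(t)/V₀ = e^(−t/τ) = e^(−0.90/0.77) = 0.3107.
Fraction remaining = 0.3107 → 31.07%.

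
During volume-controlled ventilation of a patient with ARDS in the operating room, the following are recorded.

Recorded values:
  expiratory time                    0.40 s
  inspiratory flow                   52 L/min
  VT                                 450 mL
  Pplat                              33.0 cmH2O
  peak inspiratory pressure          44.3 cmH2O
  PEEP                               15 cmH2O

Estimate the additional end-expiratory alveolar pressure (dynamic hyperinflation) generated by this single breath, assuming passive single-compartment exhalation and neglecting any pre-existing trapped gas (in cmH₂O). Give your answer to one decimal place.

Flow: 52 L/min ÷ 60 = 0.8667 L/s.
R = (PIP − Pplat)/V̇ = (44.3 − 33.0) / 0.8667 = 11.3/0.8667 = 13.038 cmH2O·s/L.
C = Vt/(Pplat − PEEP) = 450.0 / (33.0 − 15) = 450.0/18.0 = 25.0 mL/cmH2O.
τ = R × C = 13.038 × 0.025 L/cmH2O = 0.326 s.
Fraction remaining = e^(−Te/τ) = e^(−0.40/0.326) = 0.2932; trapped volume = 450.0 × 0.2932 = 131.94 mL.
Additional alveolar pressure from trapping ≈ V_trapped / C = 131.94 / 25.0 = 5.278 cmH2O.

5.3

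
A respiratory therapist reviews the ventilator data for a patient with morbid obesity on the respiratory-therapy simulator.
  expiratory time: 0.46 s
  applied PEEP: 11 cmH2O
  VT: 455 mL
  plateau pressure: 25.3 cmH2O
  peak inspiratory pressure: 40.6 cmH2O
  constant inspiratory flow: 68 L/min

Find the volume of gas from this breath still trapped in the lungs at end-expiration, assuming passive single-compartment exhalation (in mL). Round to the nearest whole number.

Flow: 68 L/min ÷ 60 = 1.1333 L/s.
R = (PIP − Pplat)/V̇ = (40.6 − 25.3) / 1.1333 = 15.3/1.1333 = 13.5 cmH2O·s/L.
C = Vt/(Pplat − PEEP) = 455.0 / (25.3 − 11) = 455.0/14.3 = 31.818 mL/cmH2O.
τ = R × C = 13.5 × 0.03182 L/cmH2O = 0.4296 s.
Fraction remaining = e^(−Te/τ) = e^(−0.46/0.4296) = 0.3427.
Trapped volume = 455.0 × 0.3427 = 155.93 mL.

156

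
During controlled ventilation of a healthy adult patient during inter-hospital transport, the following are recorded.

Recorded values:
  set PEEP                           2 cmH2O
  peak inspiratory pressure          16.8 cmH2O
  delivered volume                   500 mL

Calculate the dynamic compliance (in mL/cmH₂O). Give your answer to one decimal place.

Dynamic compliance = Vt / (PIP − PEEP) = 500 / (16.8 − 2) = 500 / 14.8 = 33.784 mL/cmH2O.

33.8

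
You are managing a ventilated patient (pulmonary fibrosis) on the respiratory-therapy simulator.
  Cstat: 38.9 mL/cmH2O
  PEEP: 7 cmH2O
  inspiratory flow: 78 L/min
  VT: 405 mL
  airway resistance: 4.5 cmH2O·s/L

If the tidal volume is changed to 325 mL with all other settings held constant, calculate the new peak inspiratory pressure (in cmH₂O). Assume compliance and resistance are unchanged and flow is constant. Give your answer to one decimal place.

21.2

Flow: 78 L/min ÷ 60 = 1.3 L/s.
PIP = Vt/C + R·V̇ + PEEP (constant-flow equation of motion).
Only the elastic term changes: ΔPIP = ΔVt / C = (325 − 405) / 38.9 = -2.057 cmH2O.
Original PIP = 405/38.9 + 4.5×1.3 + 7 = 23.261 cmH2O; new PIP = 23.261 + (-2.057) = 21.204 cmH2O.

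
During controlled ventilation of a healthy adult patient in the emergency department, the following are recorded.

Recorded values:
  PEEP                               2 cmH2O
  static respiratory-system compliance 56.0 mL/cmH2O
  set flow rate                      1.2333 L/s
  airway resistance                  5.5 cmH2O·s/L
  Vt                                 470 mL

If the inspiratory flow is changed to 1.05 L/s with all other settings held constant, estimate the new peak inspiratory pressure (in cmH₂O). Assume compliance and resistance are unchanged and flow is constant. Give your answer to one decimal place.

PIP = Vt/C + R·V̇ + PEEP (constant-flow equation of motion).
Only the resistive term changes: ΔPIP = R × ΔV̇ = 5.5 × (1.05 − 1.2333) = 5.5 × -0.1833 = -1.008 cmH2O.
Original PIP = 470/56.0 + 5.5×1.2333 + 2 = 17.176 cmH2O; new PIP = 17.176 + (-1.008) = 16.168 cmH2O.

16.2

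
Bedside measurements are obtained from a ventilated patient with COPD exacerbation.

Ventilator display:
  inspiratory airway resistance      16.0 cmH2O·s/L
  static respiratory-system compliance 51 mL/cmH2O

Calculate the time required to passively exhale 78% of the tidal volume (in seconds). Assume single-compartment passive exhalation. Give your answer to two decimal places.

1.24

τ = R × C = 16.0 × 51 mL/cmH2O = 16.0 × 0.051 L/cmH2O = 0.816 s.
Exhaled fraction f = 1 − e^(−t/τ) → t = −τ·ln(1 − f) = −0.816·ln(0.22) = 1.236 s.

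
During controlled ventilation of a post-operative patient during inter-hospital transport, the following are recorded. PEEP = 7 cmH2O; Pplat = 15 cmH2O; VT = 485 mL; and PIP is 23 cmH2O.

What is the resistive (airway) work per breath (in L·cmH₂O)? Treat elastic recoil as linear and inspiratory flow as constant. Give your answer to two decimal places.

With constant inspiratory flow the resistive pressure is constant at PIP − Pplat = 23 − 15 = 8.0 cmH2O, so resistive work = 8.0 × 0.485 = 3.88 L·cmH2O.

3.88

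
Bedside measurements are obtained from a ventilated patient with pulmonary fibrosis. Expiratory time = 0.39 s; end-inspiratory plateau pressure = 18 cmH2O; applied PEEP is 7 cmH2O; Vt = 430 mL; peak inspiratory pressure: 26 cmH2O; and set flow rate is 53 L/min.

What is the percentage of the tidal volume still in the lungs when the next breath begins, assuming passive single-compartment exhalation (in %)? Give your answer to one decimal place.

33.2

Flow: 53 L/min ÷ 60 = 0.8833 L/s.
R = (PIP − Pplat)/V̇ = (26 − 18) / 0.8833 = 8.0/0.8833 = 9.057 cmH2O·s/L.
C = Vt/(Pplat − PEEP) = 430.0 / (18 − 7) = 430.0/11.0 = 39.091 mL/cmH2O.
τ = R × C = 9.057 × 0.03909 L/cmH2O = 0.354 s.
Fraction remaining at end-expiration = e^(−Te/τ) = e^(−0.39/0.354) = 0.3323 → 33.23%.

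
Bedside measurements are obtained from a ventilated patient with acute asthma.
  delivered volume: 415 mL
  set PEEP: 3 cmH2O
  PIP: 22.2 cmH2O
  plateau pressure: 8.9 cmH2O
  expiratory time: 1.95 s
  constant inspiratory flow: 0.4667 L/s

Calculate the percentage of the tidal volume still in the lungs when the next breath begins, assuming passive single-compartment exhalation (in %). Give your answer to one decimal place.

37.8

R = (PIP − Pplat)/V̇ = (22.2 − 8.9) / 0.4667 = 13.3/0.4667 = 28.498 cmH2O·s/L.
C = Vt/(Pplat − PEEP) = 415.0 / (8.9 − 3) = 415.0/5.9 = 70.339 mL/cmH2O.
τ = R × C = 28.498 × 0.07034 L/cmH2O = 2.005 s.
Fraction remaining at end-expiration = e^(−Te/τ) = e^(−1.95/2.005) = 0.3781 → 37.81%.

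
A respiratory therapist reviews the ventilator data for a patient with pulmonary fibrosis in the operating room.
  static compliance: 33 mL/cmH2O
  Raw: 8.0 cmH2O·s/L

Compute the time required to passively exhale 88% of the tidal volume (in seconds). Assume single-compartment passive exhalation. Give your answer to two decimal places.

τ = R × C = 8.0 × 33 mL/cmH2O = 8.0 × 0.033 L/cmH2O = 0.264 s.
Exhaled fraction f = 1 − e^(−t/τ) → t = −τ·ln(1 − f) = −0.264·ln(0.12) = 0.5597 s.

0.56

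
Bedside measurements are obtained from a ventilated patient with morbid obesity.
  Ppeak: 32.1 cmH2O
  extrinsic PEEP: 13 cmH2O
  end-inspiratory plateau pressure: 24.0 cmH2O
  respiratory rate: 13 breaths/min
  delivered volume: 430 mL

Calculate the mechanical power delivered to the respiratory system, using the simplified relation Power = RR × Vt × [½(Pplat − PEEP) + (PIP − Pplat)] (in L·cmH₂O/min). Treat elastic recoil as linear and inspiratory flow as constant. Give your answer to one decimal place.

Per-breath work = Vt × [½(Pplat−PEEP) + (PIP−Pplat)] = 0.430 × [0.5×11.0 + 8.1] = 0.430 × 13.6 = 5.848 L·cmH2O.
Power = 13 × 5.848 = 76.024 L·cmH2O/min.

76.0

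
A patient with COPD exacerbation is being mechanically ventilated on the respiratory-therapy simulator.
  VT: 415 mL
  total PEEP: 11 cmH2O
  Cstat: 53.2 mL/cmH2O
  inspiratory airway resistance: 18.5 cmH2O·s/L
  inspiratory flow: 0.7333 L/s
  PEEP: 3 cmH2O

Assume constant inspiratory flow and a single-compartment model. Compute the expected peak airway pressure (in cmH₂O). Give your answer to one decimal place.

Total PEEP = 11 cmH2O (set 3 + intrinsic 8); this is the baseline alveolar pressure.
Equation of motion (constant flow): PIP = Vt/C + R·V̇ + PEEP.
PIP = 415/53.2 + 18.5×0.7333 + 11 = 7.801 + 13.566 + 11 = 32.367 cmH2O.

32.4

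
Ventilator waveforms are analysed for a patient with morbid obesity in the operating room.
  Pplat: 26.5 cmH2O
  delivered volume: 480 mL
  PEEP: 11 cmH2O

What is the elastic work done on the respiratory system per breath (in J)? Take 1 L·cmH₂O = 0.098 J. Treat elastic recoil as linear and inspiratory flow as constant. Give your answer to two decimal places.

Elastic work ≈ ½ × (Pplat − PEEP) × Vt = 0.5 × (26.5 − 11) × 0.480 L = 0.5 × 15.5 × 0.480 = 3.72 L·cmH2O.
× 0.098 J/(L·cmH2O) → 0.3646 J.

0.36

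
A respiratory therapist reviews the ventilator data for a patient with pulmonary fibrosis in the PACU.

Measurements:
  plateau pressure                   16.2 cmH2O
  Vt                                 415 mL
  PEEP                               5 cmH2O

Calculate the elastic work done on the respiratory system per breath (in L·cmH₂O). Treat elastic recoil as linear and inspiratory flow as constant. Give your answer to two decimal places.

Elastic work ≈ ½ × (Pplat − PEEP) × Vt = 0.5 × (16.2 − 5) × 0.415 L = 0.5 × 11.2 × 0.415 = 2.324 L·cmH2O.

2.32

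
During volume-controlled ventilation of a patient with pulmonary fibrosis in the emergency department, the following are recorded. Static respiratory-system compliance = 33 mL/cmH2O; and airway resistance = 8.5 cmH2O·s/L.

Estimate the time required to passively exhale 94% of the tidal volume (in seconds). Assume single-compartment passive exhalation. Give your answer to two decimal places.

τ = R × C = 8.5 × 33 mL/cmH2O = 8.5 × 0.033 L/cmH2O = 0.2805 s.
Exhaled fraction f = 1 − e^(−t/τ) → t = −τ·ln(1 − f) = −0.2805·ln(0.06) = 0.7892 s.

0.79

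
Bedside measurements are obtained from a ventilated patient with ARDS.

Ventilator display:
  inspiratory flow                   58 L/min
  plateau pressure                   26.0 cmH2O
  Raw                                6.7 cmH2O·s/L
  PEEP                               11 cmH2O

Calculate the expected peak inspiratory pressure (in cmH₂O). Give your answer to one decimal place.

32.5

Flow: 58 L/min ÷ 60 = 0.9667 L/s.
PIP = Pplat + Raw × flow = 26.0 + 6.7 × 0.9667 = 26.0 + 6.477 = 32.477 cmH2O.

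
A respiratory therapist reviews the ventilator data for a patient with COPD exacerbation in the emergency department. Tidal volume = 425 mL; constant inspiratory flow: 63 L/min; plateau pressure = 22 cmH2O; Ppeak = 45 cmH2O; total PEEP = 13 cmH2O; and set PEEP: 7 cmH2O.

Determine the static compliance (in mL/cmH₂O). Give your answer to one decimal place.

End-expiratory occlusion gives total PEEP = 13 cmH2O (intrinsic PEEP = 13 − 7 = 6). Use total PEEP for the elastic gradient.
Cstat = Vt / (Pplat − PEEPtotal) = 425 / (22 − 13) = 425 / 9.0 = 47.222 mL/cmH2O.

47.2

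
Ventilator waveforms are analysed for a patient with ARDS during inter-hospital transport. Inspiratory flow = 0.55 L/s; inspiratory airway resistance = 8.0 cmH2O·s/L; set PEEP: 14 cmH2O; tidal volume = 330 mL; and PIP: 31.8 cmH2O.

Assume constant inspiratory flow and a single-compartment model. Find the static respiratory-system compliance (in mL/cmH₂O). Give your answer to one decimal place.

Equation of motion (constant flow): PIP = Vt/C + R·V̇ + PEEP.
Vt/C = PIP − R·V̇ − PEEP = 31.8 − 8.0×0.55 − 14 = 31.8 − 4.4 − 14 = 13.4 cmH2O.
C = Vt / 13.4 = 330 / 13.4 = 24.627 mL/cmH2O.

24.6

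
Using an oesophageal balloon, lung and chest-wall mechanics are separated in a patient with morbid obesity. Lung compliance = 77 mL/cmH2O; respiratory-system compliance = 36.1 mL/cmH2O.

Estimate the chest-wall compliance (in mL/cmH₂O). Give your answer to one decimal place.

68.0

1/Ccw = 1/Crs − 1/CL.
1/Ccw = 1/36.1 − 1/77 = 0.01471.
Ccw = 67.981 mL/cmH2O.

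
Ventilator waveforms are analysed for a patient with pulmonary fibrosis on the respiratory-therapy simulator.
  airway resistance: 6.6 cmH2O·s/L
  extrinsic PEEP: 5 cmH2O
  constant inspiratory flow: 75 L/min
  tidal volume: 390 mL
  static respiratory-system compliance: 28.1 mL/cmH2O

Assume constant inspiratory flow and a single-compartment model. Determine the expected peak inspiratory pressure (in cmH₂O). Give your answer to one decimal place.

27.1

Flow: 75 L/min ÷ 60 = 1.25 L/s.
Equation of motion (constant flow): PIP = Vt/C + R·V̇ + PEEP.
PIP = 390/28.1 + 6.6×1.25 + 5 = 13.879 + 8.25 + 5 = 27.129 cmH2O.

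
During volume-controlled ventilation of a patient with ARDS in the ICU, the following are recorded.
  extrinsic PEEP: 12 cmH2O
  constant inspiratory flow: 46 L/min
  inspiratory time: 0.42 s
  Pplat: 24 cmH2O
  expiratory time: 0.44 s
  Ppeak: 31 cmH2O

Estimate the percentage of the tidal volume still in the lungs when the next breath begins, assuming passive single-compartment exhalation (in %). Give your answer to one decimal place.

16.6

Flow: 46 L/min ÷ 60 = 0.7667 L/s.
Vt = flow × Ti = 0.7667 L/s × 0.42 s × 1000 mL/L = 322.01 mL.
R = (PIP − Pplat)/V̇ = (31 − 24) / 0.7667 = 7.0/0.7667 = 9.13 cmH2O·s/L.
C = Vt/(Pplat − PEEP) = 322.01 / (24 − 12) = 322.01/12.0 = 26.834 mL/cmH2O.
τ = R × C = 9.13 × 0.02683 L/cmH2O = 0.245 s.
Fraction remaining at end-expiration = e^(−Te/τ) = e^(−0.44/0.245) = 0.166 → 16.6%.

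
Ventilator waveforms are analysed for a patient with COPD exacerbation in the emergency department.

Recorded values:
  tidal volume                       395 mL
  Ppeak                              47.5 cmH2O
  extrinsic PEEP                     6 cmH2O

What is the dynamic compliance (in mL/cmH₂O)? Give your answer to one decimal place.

9.5

Dynamic compliance = Vt / (PIP − PEEP) = 395 / (47.5 − 6) = 395 / 41.5 = 9.518 mL/cmH2O.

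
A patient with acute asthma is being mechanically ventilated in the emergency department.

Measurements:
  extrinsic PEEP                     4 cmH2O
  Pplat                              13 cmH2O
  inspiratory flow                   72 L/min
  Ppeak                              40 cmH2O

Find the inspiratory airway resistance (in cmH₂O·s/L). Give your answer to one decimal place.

22.5

Flow: 72 L/min ÷ 60 = 1.2 L/s.
Raw = (PIP − Pplat) / flow = (40 − 13) / 1.2 = 27.0 / 1.2 = 22.5 cmH2O·s/L.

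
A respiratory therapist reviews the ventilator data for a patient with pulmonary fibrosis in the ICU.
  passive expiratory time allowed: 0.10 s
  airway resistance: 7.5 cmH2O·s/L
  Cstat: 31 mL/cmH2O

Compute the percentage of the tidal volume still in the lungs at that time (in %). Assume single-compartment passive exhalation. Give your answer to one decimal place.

65.0

τ = R × C = 7.5 × 31 mL/cmH2O = 7.5 × 0.031 L/cmH2O = 0.2325 s.
Passive exhalation: V(t)/V₀ = e^(−t/τ) = e^(−0.10/0.2325) = 0.6504.
Fraction remaining = 0.6504 → 65.04%.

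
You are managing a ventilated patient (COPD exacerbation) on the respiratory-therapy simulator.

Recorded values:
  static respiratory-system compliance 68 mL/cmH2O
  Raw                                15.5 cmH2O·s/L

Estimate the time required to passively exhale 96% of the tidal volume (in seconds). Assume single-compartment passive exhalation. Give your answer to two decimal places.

τ = R × C = 15.5 × 68 mL/cmH2O = 15.5 × 0.068 L/cmH2O = 1.054 s.
Exhaled fraction f = 1 − e^(−t/τ) → t = −τ·ln(1 − f) = −1.054·ln(0.04) = 3.393 s.

3.39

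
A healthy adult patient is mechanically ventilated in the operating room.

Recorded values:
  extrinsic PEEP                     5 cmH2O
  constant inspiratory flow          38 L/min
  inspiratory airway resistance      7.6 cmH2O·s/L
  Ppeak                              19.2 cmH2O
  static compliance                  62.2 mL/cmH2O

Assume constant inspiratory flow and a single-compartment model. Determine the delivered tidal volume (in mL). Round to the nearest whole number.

584

Flow: 38 L/min ÷ 60 = 0.6333 L/s.
Equation of motion (constant flow): PIP = Vt/C + R·V̇ + PEEP.
Vt/C = PIP − R·V̇ − PEEP = 19.2 − 4.813 − 5 = 9.387 cmH2O.
Vt = C × 9.387 = 62.2 × 9.387 = 583.87 mL.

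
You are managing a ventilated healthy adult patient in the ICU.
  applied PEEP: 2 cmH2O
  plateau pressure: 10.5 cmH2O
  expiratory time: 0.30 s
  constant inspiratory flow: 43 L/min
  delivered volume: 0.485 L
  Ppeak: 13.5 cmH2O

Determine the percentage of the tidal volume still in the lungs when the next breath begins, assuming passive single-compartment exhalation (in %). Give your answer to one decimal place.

28.5

Flow: 43 L/min ÷ 60 = 0.7167 L/s.
R = (PIP − Pplat)/V̇ = (13.5 − 10.5) / 0.7167 = 3.0/0.7167 = 4.186 cmH2O·s/L.
C = Vt/(Pplat − PEEP) = 485.0 / (10.5 − 2) = 485.0/8.5 = 57.059 mL/cmH2O.
τ = R × C = 4.186 × 0.05706 L/cmH2O = 0.2389 s.
Fraction remaining at end-expiration = e^(−Te/τ) = e^(−0.30/0.2389) = 0.2849 → 28.49%.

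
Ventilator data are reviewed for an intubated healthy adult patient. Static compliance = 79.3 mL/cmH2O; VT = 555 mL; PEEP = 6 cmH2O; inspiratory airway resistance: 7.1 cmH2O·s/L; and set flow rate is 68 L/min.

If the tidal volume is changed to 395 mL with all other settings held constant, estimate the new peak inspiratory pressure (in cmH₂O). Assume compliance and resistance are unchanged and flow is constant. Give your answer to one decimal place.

Flow: 68 L/min ÷ 60 = 1.1333 L/s.
PIP = Vt/C + R·V̇ + PEEP (constant-flow equation of motion).
Only the elastic term changes: ΔPIP = ΔVt / C = (395 − 555) / 79.3 = -2.018 cmH2O.
Original PIP = 555/79.3 + 7.1×1.1333 + 6 = 21.045 cmH2O; new PIP = 21.045 + (-2.018) = 19.027 cmH2O.

19.0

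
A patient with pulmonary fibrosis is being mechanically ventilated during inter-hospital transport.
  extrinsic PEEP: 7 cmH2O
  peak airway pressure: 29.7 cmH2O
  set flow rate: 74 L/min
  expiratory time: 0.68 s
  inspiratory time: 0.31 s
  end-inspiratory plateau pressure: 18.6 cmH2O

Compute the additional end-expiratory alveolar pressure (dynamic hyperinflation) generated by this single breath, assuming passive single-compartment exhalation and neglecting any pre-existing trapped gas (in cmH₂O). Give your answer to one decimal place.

1.2

Flow: 74 L/min ÷ 60 = 1.2333 L/s.
Vt = flow × Ti = 1.2333 L/s × 0.31 s × 1000 mL/L = 382.32 mL.
R = (PIP − Pplat)/V̇ = (29.7 − 18.6) / 1.2333 = 11.1/1.2333 = 9.0 cmH2O·s/L.
C = Vt/(Pplat − PEEP) = 382.32 / (18.6 − 7) = 382.32/11.6 = 32.959 mL/cmH2O.
τ = R × C = 9.0 × 0.03296 L/cmH2O = 0.2966 s.
Fraction remaining = e^(−Te/τ) = e^(−0.68/0.2966) = 0.101; trapped volume = 382.32 × 0.101 = 38.614 mL.
Additional alveolar pressure from trapping ≈ V_trapped / C = 38.614 / 32.959 = 1.172 cmH2O.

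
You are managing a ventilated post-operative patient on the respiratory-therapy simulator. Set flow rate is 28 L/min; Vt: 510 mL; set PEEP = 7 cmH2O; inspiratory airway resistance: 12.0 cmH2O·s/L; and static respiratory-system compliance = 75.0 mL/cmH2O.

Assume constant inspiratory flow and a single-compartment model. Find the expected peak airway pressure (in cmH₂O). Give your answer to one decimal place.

Flow: 28 L/min ÷ 60 = 0.4667 L/s.
Equation of motion (constant flow): PIP = Vt/C + R·V̇ + PEEP.
PIP = 510/75.0 + 12.0×0.4667 + 7 = 6.8 + 5.6 + 7 = 19.4 cmH2O.

19.4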